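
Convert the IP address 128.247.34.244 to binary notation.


128 = 10000000
247 = 11110111
34 = 00100010
244 = 11110100
Binary: 10000000.11110111.00100010.11110100


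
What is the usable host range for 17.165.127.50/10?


Network: 17.128.0.0
Broadcast: 17.191.255.255
First usable = network + 1
Last usable = broadcast - 1
Range: 17.128.0.1 to 17.191.255.254


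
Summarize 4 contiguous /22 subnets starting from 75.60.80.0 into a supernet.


Original prefix: /22
Number of subnets: 4 = 2^2
New prefix = 22 - 2 = 20
Supernet: 75.60.80.0/20


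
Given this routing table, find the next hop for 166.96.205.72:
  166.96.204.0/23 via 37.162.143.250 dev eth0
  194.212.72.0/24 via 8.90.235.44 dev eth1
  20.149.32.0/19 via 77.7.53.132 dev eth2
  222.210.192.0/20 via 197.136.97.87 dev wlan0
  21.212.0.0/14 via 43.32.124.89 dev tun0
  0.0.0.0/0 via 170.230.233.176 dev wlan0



Longest prefix match for 166.96.205.72:
  /23 166.96.204.0: MATCH
  /24 194.212.72.0: no
  /19 20.149.32.0: no
  /20 222.210.192.0: no
  /14 21.212.0.0: no
  /0 0.0.0.0: MATCH
Selected: next-hop 37.162.143.250 via eth0 (matched /23)


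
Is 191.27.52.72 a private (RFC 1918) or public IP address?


RFC 1918 private ranges:
  10.0.0.0/8 (10.0.0.0 - 10.255.255.255)
  172.16.0.0/12 (172.16.0.0 - 172.31.255.255)
  192.168.0.0/16 (192.168.0.0 - 192.168.255.255)
Public (not in any RFC 1918 range)


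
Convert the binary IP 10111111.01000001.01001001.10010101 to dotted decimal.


10111111 = 191
01000001 = 65
01001001 = 73
10010101 = 149
IP: 191.65.73.149


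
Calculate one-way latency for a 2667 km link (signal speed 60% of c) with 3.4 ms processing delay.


Speed = 0.6 * 3e5 km/s = 180000 km/s
Propagation delay = 2667 / 180000 = 0.0148 s = 14.8167 ms
Processing delay = 3.4 ms
Total one-way latency = 18.2167 ms


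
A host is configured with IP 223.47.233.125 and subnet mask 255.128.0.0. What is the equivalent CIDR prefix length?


Binary: 11111111.10000000.00000000.00000000
Count leading 1s
Prefix: /9


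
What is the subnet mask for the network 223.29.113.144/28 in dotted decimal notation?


/28 means 28 network bits, 4 host bits
Binary: 11111111111111111111111111110000
Mask: 255.255.255.240


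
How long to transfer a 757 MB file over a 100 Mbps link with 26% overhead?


Effective throughput = 100 * (1 - 26/100) = 74 Mbps
File size in Mb = 757 * 8 = 6056 Mb
Time = 6056 / 74
Time = 81.8378 seconds


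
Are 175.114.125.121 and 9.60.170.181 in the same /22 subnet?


Mask: 255.255.252.0
175.114.125.121 AND mask = 175.114.124.0
9.60.170.181 AND mask = 9.60.168.0
No, different subnets (175.114.124.0 vs 9.60.168.0)


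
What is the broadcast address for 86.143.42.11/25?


Network: 86.143.42.0/25
Host bits = 7
Set all host bits to 1:
Broadcast: 86.143.42.127


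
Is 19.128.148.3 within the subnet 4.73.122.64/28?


Subnet network: 4.73.122.64
Test IP AND mask: 19.128.148.0
No, 19.128.148.3 is not in 4.73.122.64/28


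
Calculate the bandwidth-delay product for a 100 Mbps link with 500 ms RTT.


BDP = bandwidth * RTT
= 100 Mbps * 500 ms
= 100 * 1e6 * 500 / 1000 bits
= 50000000 bits
= 6250000 bytes
= 6103.5156 KB
BDP = 50000000 bits (6250000 bytes)


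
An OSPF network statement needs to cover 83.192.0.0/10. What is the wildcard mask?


Subnet mask: 255.192.0.0
Wildcard = 255.255.255.255 - subnet mask
255 - 255 = 0
255 - 192 = 63
255 - 0 = 255
255 - 0 = 255
Wildcard: 0.63.255.255


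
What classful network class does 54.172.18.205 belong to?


First octet: 54
Binary: 00110110
0xxxxxxx -> Class A (1-126)
Class A, default mask 255.0.0.0 (/8)


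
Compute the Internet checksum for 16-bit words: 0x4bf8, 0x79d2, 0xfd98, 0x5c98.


Sum all words (with carry folding):
+ 0x4bf8 = 0x4bf8
+ 0x79d2 = 0xc5ca
+ 0xfd98 = 0xc363
+ 0x5c98 = 0x1ffc
One's complement: ~0x1ffc
Checksum = 0xe003


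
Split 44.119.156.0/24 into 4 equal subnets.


New prefix = 24 + 2 = 26
Each subnet has 64 addresses
  44.119.156.0/26
  44.119.156.64/26
  44.119.156.128/26
  44.119.156.192/26
Subnets: 44.119.156.0/26, 44.119.156.64/26, 44.119.156.128/26, 44.119.156.192/26


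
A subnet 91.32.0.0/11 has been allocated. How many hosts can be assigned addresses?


Host bits = 32 - 11 = 21
Total addresses = 2^21 = 2097152
Usable = total - 2 (network and broadcast)
Usable hosts: 2097150


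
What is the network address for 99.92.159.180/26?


IP:   01100011.01011100.10011111.10110100
Mask: 11111111.11111111.11111111.11000000
AND operation:
Net:  01100011.01011100.10011111.10000000
Network: 99.92.159.128/26


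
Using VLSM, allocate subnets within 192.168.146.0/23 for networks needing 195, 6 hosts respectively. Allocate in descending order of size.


195 hosts -> /24 (254 usable): 192.168.146.0/24
6 hosts -> /29 (6 usable): 192.168.147.0/29
Allocation: 192.168.146.0/24 (195 hosts, 254 usable); 192.168.147.0/29 (6 hosts, 6 usable)


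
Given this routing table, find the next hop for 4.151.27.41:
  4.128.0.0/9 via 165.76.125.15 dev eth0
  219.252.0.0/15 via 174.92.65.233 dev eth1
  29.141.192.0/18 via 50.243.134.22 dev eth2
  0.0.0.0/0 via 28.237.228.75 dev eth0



Longest prefix match for 4.151.27.41:
  /9 4.128.0.0: MATCH
  /15 219.252.0.0: no
  /18 29.141.192.0: no
  /0 0.0.0.0: MATCH
Selected: next-hop 165.76.125.15 via eth0 (matched /9)


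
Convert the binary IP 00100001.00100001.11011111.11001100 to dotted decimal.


00100001 = 33
00100001 = 33
11011111 = 223
11001100 = 204
IP: 33.33.223.204


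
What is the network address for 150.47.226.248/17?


IP:   10010110.00101111.11100010.11111000
Mask: 11111111.11111111.10000000.00000000
AND operation:
Net:  10010110.00101111.10000000.00000000
Network: 150.47.128.0/17


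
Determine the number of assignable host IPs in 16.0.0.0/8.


Host bits = 32 - 8 = 24
Total addresses = 2^24 = 16777216
Usable = total - 2 (network and broadcast)
Usable hosts: 16777214


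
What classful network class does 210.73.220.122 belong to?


First octet: 210
Binary: 11010010
110xxxxx -> Class C (192-223)
Class C, default mask 255.255.255.0 (/24)


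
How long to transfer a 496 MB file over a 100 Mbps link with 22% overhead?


Effective throughput = 100 * (1 - 22/100) = 78 Mbps
File size in Mb = 496 * 8 = 3968 Mb
Time = 3968 / 78
Time = 50.8718 seconds


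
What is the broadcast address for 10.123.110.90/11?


Network: 10.96.0.0/11
Host bits = 21
Set all host bits to 1:
Broadcast: 10.127.255.255


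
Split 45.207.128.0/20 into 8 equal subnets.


New prefix = 20 + 3 = 23
Each subnet has 512 addresses
  45.207.128.0/23
  45.207.130.0/23
  45.207.132.0/23
  45.207.134.0/23
  45.207.136.0/23
  45.207.138.0/23
  45.207.140.0/23
  45.207.142.0/23
Subnets: 45.207.128.0/23, 45.207.130.0/23, 45.207.132.0/23, 45.207.134.0/23, 45.207.136.0/23, 45.207.138.0/23, 45.207.140.0/23, 45.207.142.0/23


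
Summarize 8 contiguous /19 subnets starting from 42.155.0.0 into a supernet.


Original prefix: /19
Number of subnets: 8 = 2^3
New prefix = 19 - 3 = 16
Supernet: 42.155.0.0/16


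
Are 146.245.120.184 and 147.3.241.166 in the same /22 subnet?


Mask: 255.255.252.0
146.245.120.184 AND mask = 146.245.120.0
147.3.241.166 AND mask = 147.3.240.0
No, different subnets (146.245.120.0 vs 147.3.240.0)


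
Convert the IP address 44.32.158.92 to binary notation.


44 = 00101100
32 = 00100000
158 = 10011110
92 = 01011100
Binary: 00101100.00100000.10011110.01011100


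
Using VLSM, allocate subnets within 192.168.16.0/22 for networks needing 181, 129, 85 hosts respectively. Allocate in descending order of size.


181 hosts -> /24 (254 usable): 192.168.16.0/24
129 hosts -> /24 (254 usable): 192.168.17.0/24
85 hosts -> /25 (126 usable): 192.168.18.0/25
Allocation: 192.168.16.0/24 (181 hosts, 254 usable); 192.168.17.0/24 (129 hosts, 254 usable); 192.168.18.0/25 (85 hosts, 126 usable)


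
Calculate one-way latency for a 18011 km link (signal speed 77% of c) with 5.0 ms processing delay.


Speed = 0.77 * 3e5 km/s = 231000 km/s
Propagation delay = 18011 / 231000 = 0.078 s = 77.9697 ms
Processing delay = 5.0 ms
Total one-way latency = 82.9697 ms


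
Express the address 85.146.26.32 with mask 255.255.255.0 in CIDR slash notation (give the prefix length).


Binary: 11111111.11111111.11111111.00000000
Count leading 1s
Prefix: /24


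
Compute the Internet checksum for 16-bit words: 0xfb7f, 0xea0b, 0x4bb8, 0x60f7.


Sum all words (with carry folding):
+ 0xfb7f = 0xfb7f
+ 0xea0b = 0xe58b
+ 0x4bb8 = 0x3144
+ 0x60f7 = 0x923b
One's complement: ~0x923b
Checksum = 0x6dc4


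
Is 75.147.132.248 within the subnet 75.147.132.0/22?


Subnet network: 75.147.132.0
Test IP AND mask: 75.147.132.0
Yes, 75.147.132.248 is in 75.147.132.0/22


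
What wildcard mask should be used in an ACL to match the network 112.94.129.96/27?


Subnet mask: 255.255.255.224
Wildcard = 255.255.255.255 - subnet mask
255 - 255 = 0
255 - 255 = 0
255 - 255 = 0
255 - 224 = 31
Wildcard: 0.0.0.31


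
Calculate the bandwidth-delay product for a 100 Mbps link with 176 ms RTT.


BDP = bandwidth * RTT
= 100 Mbps * 176 ms
= 100 * 1e6 * 176 / 1000 bits
= 17600000 bits
= 2200000 bytes
= 2148.4375 KB
BDP = 17600000 bits (2200000 bytes)


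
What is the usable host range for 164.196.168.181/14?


Network: 164.196.0.0
Broadcast: 164.199.255.255
First usable = network + 1
Last usable = broadcast - 1
Range: 164.196.0.1 to 164.199.255.254


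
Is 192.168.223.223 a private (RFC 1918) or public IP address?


RFC 1918 private ranges:
  10.0.0.0/8 (10.0.0.0 - 10.255.255.255)
  172.16.0.0/12 (172.16.0.0 - 172.31.255.255)
  192.168.0.0/16 (192.168.0.0 - 192.168.255.255)
Private (in 192.168.0.0/16)


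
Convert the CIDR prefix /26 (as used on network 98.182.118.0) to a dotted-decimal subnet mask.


/26 means 26 network bits, 6 host bits
Binary: 11111111111111111111111111000000
Mask: 255.255.255.192


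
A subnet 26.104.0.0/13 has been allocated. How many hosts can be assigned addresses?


Host bits = 32 - 13 = 19
Total addresses = 2^19 = 524288
Usable = total - 2 (network and broadcast)
Usable hosts: 524286


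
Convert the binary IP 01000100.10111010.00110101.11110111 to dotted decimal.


01000100 = 68
10111010 = 186
00110101 = 53
11110111 = 247
IP: 68.186.53.247


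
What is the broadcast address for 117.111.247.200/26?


Network: 117.111.247.192/26
Host bits = 6
Set all host bits to 1:
Broadcast: 117.111.247.255


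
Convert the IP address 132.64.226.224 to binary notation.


132 = 10000100
64 = 01000000
226 = 11100010
224 = 11100000
Binary: 10000100.01000000.11100010.11100000


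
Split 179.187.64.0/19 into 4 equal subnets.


New prefix = 19 + 2 = 21
Each subnet has 2048 addresses
  179.187.64.0/21
  179.187.72.0/21
  179.187.80.0/21
  179.187.88.0/21
Subnets: 179.187.64.0/21, 179.187.72.0/21, 179.187.80.0/21, 179.187.88.0/21


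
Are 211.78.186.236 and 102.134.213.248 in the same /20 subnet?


Mask: 255.255.240.0
211.78.186.236 AND mask = 211.78.176.0
102.134.213.248 AND mask = 102.134.208.0
No, different subnets (211.78.176.0 vs 102.134.208.0)


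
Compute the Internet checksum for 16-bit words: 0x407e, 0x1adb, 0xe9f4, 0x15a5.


Sum all words (with carry folding):
+ 0x407e = 0x407e
+ 0x1adb = 0x5b59
+ 0xe9f4 = 0x454e
+ 0x15a5 = 0x5af3
One's complement: ~0x5af3
Checksum = 0xa50c


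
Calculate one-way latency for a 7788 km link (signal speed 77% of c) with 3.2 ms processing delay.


Speed = 0.77 * 3e5 km/s = 231000 km/s
Propagation delay = 7788 / 231000 = 0.0337 s = 33.7143 ms
Processing delay = 3.2 ms
Total one-way latency = 36.9143 ms


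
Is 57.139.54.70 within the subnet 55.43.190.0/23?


Subnet network: 55.43.190.0
Test IP AND mask: 57.139.54.0
No, 57.139.54.70 is not in 55.43.190.0/23


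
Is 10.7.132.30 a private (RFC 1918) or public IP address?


RFC 1918 private ranges:
  10.0.0.0/8 (10.0.0.0 - 10.255.255.255)
  172.16.0.0/12 (172.16.0.0 - 172.31.255.255)
  192.168.0.0/16 (192.168.0.0 - 192.168.255.255)
Private (in 10.0.0.0/8)


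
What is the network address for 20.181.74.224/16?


IP:   00010100.10110101.01001010.11100000
Mask: 11111111.11111111.00000000.00000000
AND operation:
Net:  00010100.10110101.00000000.00000000
Network: 20.181.0.0/16


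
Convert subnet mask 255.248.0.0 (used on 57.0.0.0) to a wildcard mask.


Subnet mask: 255.248.0.0
Wildcard = 255.255.255.255 - subnet mask
255 - 255 = 0
255 - 248 = 7
255 - 0 = 255
255 - 0 = 255
Wildcard: 0.7.255.255


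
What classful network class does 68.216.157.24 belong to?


First octet: 68
Binary: 01000100
0xxxxxxx -> Class A (1-126)
Class A, default mask 255.0.0.0 (/8)


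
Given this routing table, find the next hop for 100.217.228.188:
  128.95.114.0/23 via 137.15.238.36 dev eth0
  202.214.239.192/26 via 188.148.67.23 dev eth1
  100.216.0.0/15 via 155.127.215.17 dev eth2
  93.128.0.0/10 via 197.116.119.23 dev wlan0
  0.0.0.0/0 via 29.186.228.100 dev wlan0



Longest prefix match for 100.217.228.188:
  /23 128.95.114.0: no
  /26 202.214.239.192: no
  /15 100.216.0.0: MATCH
  /10 93.128.0.0: no
  /0 0.0.0.0: MATCH
Selected: next-hop 155.127.215.17 via eth2 (matched /15)


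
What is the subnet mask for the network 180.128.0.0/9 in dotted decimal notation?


/9 means 9 network bits, 23 host bits
Binary: 11111111100000000000000000000000
Mask: 255.128.0.0


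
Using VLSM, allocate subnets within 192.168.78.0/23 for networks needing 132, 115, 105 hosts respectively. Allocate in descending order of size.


132 hosts -> /24 (254 usable): 192.168.78.0/24
115 hosts -> /25 (126 usable): 192.168.79.0/25
105 hosts -> /25 (126 usable): 192.168.79.128/25
Allocation: 192.168.78.0/24 (132 hosts, 254 usable); 192.168.79.0/25 (115 hosts, 126 usable); 192.168.79.128/25 (105 hosts, 126 usable)


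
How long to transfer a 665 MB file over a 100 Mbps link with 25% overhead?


Effective throughput = 100 * (1 - 25/100) = 75 Mbps
File size in Mb = 665 * 8 = 5320 Mb
Time = 5320 / 75
Time = 70.9333 seconds


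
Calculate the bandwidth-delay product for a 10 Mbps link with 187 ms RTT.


BDP = bandwidth * RTT
= 10 Mbps * 187 ms
= 10 * 1e6 * 187 / 1000 bits
= 1870000 bits
= 233750 bytes
= 228.2715 KB
BDP = 1870000 bits (233750 bytes)


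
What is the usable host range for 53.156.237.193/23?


Network: 53.156.236.0
Broadcast: 53.156.237.255
First usable = network + 1
Last usable = broadcast - 1
Range: 53.156.236.1 to 53.156.237.254


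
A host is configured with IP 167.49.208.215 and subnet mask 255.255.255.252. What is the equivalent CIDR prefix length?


Binary: 11111111.11111111.11111111.11111100
Count leading 1s
Prefix: /30


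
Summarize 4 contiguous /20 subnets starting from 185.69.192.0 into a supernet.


Original prefix: /20
Number of subnets: 4 = 2^2
New prefix = 20 - 2 = 18
Supernet: 185.69.192.0/18


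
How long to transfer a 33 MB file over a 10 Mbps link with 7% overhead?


Effective throughput = 10 * (1 - 7/100) = 9.3 Mbps
File size in Mb = 33 * 8 = 264 Mb
Time = 264 / 9.3
Time = 28.3871 seconds


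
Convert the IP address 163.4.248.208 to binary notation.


163 = 10100011
4 = 00000100
248 = 11111000
208 = 11010000
Binary: 10100011.00000100.11111000.11010000


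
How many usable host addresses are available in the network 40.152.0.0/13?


Host bits = 32 - 13 = 19
Total addresses = 2^19 = 524288
Usable = total - 2 (network and broadcast)
Usable hosts: 524286


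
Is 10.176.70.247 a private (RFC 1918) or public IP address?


RFC 1918 private ranges:
  10.0.0.0/8 (10.0.0.0 - 10.255.255.255)
  172.16.0.0/12 (172.16.0.0 - 172.31.255.255)
  192.168.0.0/16 (192.168.0.0 - 192.168.255.255)
Private (in 10.0.0.0/8)


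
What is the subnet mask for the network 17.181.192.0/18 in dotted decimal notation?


/18 means 18 network bits, 14 host bits
Binary: 11111111111111111100000000000000
Mask: 255.255.192.0


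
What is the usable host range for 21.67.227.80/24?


Network: 21.67.227.0
Broadcast: 21.67.227.255
First usable = network + 1
Last usable = broadcast - 1
Range: 21.67.227.1 to 21.67.227.254


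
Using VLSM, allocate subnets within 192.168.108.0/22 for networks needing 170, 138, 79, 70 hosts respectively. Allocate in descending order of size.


170 hosts -> /24 (254 usable): 192.168.108.0/24
138 hosts -> /24 (254 usable): 192.168.109.0/24
79 hosts -> /25 (126 usable): 192.168.110.0/25
70 hosts -> /25 (126 usable): 192.168.110.128/25
Allocation: 192.168.108.0/24 (170 hosts, 254 usable); 192.168.109.0/24 (138 hosts, 254 usable); 192.168.110.0/25 (79 hosts, 126 usable); 192.168.110.128/25 (70 hosts, 126 usable)


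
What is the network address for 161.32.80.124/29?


IP:   10100001.00100000.01010000.01111100
Mask: 11111111.11111111.11111111.11111000
AND operation:
Net:  10100001.00100000.01010000.01111000
Network: 161.32.80.120/29


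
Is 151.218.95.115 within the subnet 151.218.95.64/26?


Subnet network: 151.218.95.64
Test IP AND mask: 151.218.95.64
Yes, 151.218.95.115 is in 151.218.95.64/26


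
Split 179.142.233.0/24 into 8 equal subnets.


New prefix = 24 + 3 = 27
Each subnet has 32 addresses
  179.142.233.0/27
  179.142.233.32/27
  179.142.233.64/27
  179.142.233.96/27
  179.142.233.128/27
  179.142.233.160/27
  179.142.233.192/27
  179.142.233.224/27
Subnets: 179.142.233.0/27, 179.142.233.32/27, 179.142.233.64/27, 179.142.233.96/27, 179.142.233.128/27, 179.142.233.160/27, 179.142.233.192/27, 179.142.233.224/27


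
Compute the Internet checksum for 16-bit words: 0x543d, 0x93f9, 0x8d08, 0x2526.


Sum all words (with carry folding):
+ 0x543d = 0x543d
+ 0x93f9 = 0xe836
+ 0x8d08 = 0x753f
+ 0x2526 = 0x9a65
One's complement: ~0x9a65
Checksum = 0x659a


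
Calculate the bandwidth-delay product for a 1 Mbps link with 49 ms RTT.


BDP = bandwidth * RTT
= 1 Mbps * 49 ms
= 1 * 1e6 * 49 / 1000 bits
= 49000 bits
= 6125 bytes
= 5.9814 KB
BDP = 49000 bits (6125 bytes)


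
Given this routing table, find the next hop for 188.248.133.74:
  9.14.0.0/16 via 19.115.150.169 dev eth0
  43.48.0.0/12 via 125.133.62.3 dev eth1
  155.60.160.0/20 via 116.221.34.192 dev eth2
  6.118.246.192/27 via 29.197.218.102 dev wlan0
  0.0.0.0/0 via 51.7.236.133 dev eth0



Longest prefix match for 188.248.133.74:
  /16 9.14.0.0: no
  /12 43.48.0.0: no
  /20 155.60.160.0: no
  /27 6.118.246.192: no
  /0 0.0.0.0: MATCH
Selected: next-hop 51.7.236.133 via eth0 (matched /0)


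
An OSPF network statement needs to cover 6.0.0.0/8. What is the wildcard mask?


Subnet mask: 255.0.0.0
Wildcard = 255.255.255.255 - subnet mask
255 - 255 = 0
255 - 0 = 255
255 - 0 = 255
255 - 0 = 255
Wildcard: 0.255.255.255


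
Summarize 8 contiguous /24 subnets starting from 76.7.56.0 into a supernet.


Original prefix: /24
Number of subnets: 8 = 2^3
New prefix = 24 - 3 = 21
Supernet: 76.7.56.0/21


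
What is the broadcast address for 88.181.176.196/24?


Network: 88.181.176.0/24
Host bits = 8
Set all host bits to 1:
Broadcast: 88.181.176.255


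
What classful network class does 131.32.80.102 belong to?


First octet: 131
Binary: 10000011
10xxxxxx -> Class B (128-191)
Class B, default mask 255.255.0.0 (/16)


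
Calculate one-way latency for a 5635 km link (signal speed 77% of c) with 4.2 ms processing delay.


Speed = 0.77 * 3e5 km/s = 231000 km/s
Propagation delay = 5635 / 231000 = 0.0244 s = 24.3939 ms
Processing delay = 4.2 ms
Total one-way latency = 28.5939 ms


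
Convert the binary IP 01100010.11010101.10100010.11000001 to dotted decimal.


01100010 = 98
11010101 = 213
10100010 = 162
11000001 = 193
IP: 98.213.162.193


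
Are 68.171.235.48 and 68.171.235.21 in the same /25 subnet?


Mask: 255.255.255.128
68.171.235.48 AND mask = 68.171.235.0
68.171.235.21 AND mask = 68.171.235.0
Yes, same subnet (68.171.235.0)


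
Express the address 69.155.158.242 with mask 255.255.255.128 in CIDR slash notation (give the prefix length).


Binary: 11111111.11111111.11111111.10000000
Count leading 1s
Prefix: /25


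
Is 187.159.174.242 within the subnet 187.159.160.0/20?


Subnet network: 187.159.160.0
Test IP AND mask: 187.159.160.0
Yes, 187.159.174.242 is in 187.159.160.0/20


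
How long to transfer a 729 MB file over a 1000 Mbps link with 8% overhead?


Effective throughput = 1000 * (1 - 8/100) = 920 Mbps
File size in Mb = 729 * 8 = 5832 Mb
Time = 5832 / 920
Time = 6.3391 seconds


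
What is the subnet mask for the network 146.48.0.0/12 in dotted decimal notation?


/12 means 12 network bits, 20 host bits
Binary: 11111111111100000000000000000000
Mask: 255.240.0.0


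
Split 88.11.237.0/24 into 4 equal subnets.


New prefix = 24 + 2 = 26
Each subnet has 64 addresses
  88.11.237.0/26
  88.11.237.64/26
  88.11.237.128/26
  88.11.237.192/26
Subnets: 88.11.237.0/26, 88.11.237.64/26, 88.11.237.128/26, 88.11.237.192/26


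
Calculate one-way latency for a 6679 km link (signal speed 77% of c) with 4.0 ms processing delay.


Speed = 0.77 * 3e5 km/s = 231000 km/s
Propagation delay = 6679 / 231000 = 0.0289 s = 28.9134 ms
Processing delay = 4.0 ms
Total one-way latency = 32.9134 ms


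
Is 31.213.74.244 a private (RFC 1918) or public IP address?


RFC 1918 private ranges:
  10.0.0.0/8 (10.0.0.0 - 10.255.255.255)
  172.16.0.0/12 (172.16.0.0 - 172.31.255.255)
  192.168.0.0/16 (192.168.0.0 - 192.168.255.255)
Public (not in any RFC 1918 range)


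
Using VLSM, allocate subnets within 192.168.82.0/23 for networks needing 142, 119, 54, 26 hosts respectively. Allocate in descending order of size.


142 hosts -> /24 (254 usable): 192.168.82.0/24
119 hosts -> /25 (126 usable): 192.168.83.0/25
54 hosts -> /26 (62 usable): 192.168.83.128/26
26 hosts -> /27 (30 usable): 192.168.83.192/27
Allocation: 192.168.82.0/24 (142 hosts, 254 usable); 192.168.83.0/25 (119 hosts, 126 usable); 192.168.83.128/26 (54 hosts, 62 usable); 192.168.83.192/27 (26 hosts, 30 usable)


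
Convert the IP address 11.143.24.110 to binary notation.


11 = 00001011
143 = 10001111
24 = 00011000
110 = 01101110
Binary: 00001011.10001111.00011000.01101110


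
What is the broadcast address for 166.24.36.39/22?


Network: 166.24.36.0/22
Host bits = 10
Set all host bits to 1:
Broadcast: 166.24.39.255


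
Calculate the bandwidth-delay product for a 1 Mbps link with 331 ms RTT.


BDP = bandwidth * RTT
= 1 Mbps * 331 ms
= 1 * 1e6 * 331 / 1000 bits
= 331000 bits
= 41375 bytes
= 40.4053 KB
BDP = 331000 bits (41375 bytes)


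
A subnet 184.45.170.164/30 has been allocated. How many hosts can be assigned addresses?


Host bits = 32 - 30 = 2
Total addresses = 2^2 = 4
Usable = total - 2 (network and broadcast)
Usable hosts: 2


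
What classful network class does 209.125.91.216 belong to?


First octet: 209
Binary: 11010001
110xxxxx -> Class C (192-223)
Class C, default mask 255.255.255.0 (/24)


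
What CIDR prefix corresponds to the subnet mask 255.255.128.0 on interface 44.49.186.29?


Binary: 11111111.11111111.10000000.00000000
Count leading 1s
Prefix: /17


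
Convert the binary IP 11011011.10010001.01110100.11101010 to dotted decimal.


11011011 = 219
10010001 = 145
01110100 = 116
11101010 = 234
IP: 219.145.116.234


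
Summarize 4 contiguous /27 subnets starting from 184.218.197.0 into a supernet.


Original prefix: /27
Number of subnets: 4 = 2^2
New prefix = 27 - 2 = 25
Supernet: 184.218.197.0/25


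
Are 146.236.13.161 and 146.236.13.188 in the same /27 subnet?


Mask: 255.255.255.224
146.236.13.161 AND mask = 146.236.13.160
146.236.13.188 AND mask = 146.236.13.160
Yes, same subnet (146.236.13.160)


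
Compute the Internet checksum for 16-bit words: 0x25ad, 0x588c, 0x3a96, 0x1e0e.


Sum all words (with carry folding):
+ 0x25ad = 0x25ad
+ 0x588c = 0x7e39
+ 0x3a96 = 0xb8cf
+ 0x1e0e = 0xd6dd
One's complement: ~0xd6dd
Checksum = 0x2922


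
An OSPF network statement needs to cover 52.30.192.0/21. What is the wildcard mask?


Subnet mask: 255.255.248.0
Wildcard = 255.255.255.255 - subnet mask
255 - 255 = 0
255 - 255 = 0
255 - 248 = 7
255 - 0 = 255
Wildcard: 0.0.7.255


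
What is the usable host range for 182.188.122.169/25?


Network: 182.188.122.128
Broadcast: 182.188.122.255
First usable = network + 1
Last usable = broadcast - 1
Range: 182.188.122.129 to 182.188.122.254


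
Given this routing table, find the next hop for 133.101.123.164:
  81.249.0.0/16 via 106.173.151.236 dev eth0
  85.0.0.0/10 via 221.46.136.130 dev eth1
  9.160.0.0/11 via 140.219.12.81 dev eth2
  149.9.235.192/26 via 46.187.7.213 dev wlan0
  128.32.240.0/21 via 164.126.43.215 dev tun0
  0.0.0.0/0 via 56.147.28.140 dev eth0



Longest prefix match for 133.101.123.164:
  /16 81.249.0.0: no
  /10 85.0.0.0: no
  /11 9.160.0.0: no
  /26 149.9.235.192: no
  /21 128.32.240.0: no
  /0 0.0.0.0: MATCH
Selected: next-hop 56.147.28.140 via eth0 (matched /0)


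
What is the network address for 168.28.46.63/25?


IP:   10101000.00011100.00101110.00111111
Mask: 11111111.11111111.11111111.10000000
AND operation:
Net:  10101000.00011100.00101110.00000000
Network: 168.28.46.0/25


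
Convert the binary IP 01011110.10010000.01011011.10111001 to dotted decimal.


01011110 = 94
10010000 = 144
01011011 = 91
10111001 = 185
IP: 94.144.91.185


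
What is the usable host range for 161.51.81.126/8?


Network: 161.0.0.0
Broadcast: 161.255.255.255
First usable = network + 1
Last usable = broadcast - 1
Range: 161.0.0.1 to 161.255.255.254


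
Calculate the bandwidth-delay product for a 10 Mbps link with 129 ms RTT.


BDP = bandwidth * RTT
= 10 Mbps * 129 ms
= 10 * 1e6 * 129 / 1000 bits
= 1290000 bits
= 161250 bytes
= 157.4707 KB
BDP = 1290000 bits (161250 bytes)


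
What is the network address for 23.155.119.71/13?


IP:   00010111.10011011.01110111.01000111
Mask: 11111111.11111000.00000000.00000000
AND operation:
Net:  00010111.10011000.00000000.00000000
Network: 23.152.0.0/13


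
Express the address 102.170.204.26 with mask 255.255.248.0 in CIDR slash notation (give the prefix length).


Binary: 11111111.11111111.11111000.00000000
Count leading 1s
Prefix: /21


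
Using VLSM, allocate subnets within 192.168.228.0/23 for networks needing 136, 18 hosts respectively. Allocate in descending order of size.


136 hosts -> /24 (254 usable): 192.168.228.0/24
18 hosts -> /27 (30 usable): 192.168.229.0/27
Allocation: 192.168.228.0/24 (136 hosts, 254 usable); 192.168.229.0/27 (18 hosts, 30 usable)


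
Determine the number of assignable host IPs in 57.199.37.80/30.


Host bits = 32 - 30 = 2
Total addresses = 2^2 = 4
Usable = total - 2 (network and broadcast)
Usable hosts: 2


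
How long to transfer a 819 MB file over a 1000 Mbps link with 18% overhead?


Effective throughput = 1000 * (1 - 18/100) = 820.0 Mbps
File size in Mb = 819 * 8 = 6552 Mb
Time = 6552 / 820.0
Time = 7.9902 seconds


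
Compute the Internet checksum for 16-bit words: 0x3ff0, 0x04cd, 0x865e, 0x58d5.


Sum all words (with carry folding):
+ 0x3ff0 = 0x3ff0
+ 0x04cd = 0x44bd
+ 0x865e = 0xcb1b
+ 0x58d5 = 0x23f1
One's complement: ~0x23f1
Checksum = 0xdc0e


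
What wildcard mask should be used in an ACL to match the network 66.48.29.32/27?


Subnet mask: 255.255.255.224
Wildcard = 255.255.255.255 - subnet mask
255 - 255 = 0
255 - 255 = 0
255 - 255 = 0
255 - 224 = 31
Wildcard: 0.0.0.31


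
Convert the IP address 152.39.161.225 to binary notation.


152 = 10011000
39 = 00100111
161 = 10100001
225 = 11100001
Binary: 10011000.00100111.10100001.11100001


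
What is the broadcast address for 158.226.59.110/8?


Network: 158.0.0.0/8
Host bits = 24
Set all host bits to 1:
Broadcast: 158.255.255.255


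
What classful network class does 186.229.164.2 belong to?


First octet: 186
Binary: 10111010
10xxxxxx -> Class B (128-191)
Class B, default mask 255.255.0.0 (/16)


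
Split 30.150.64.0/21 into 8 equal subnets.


New prefix = 21 + 3 = 24
Each subnet has 256 addresses
  30.150.64.0/24
  30.150.65.0/24
  30.150.66.0/24
  30.150.67.0/24
  30.150.68.0/24
  30.150.69.0/24
  30.150.70.0/24
  30.150.71.0/24
Subnets: 30.150.64.0/24, 30.150.65.0/24, 30.150.66.0/24, 30.150.67.0/24, 30.150.68.0/24, 30.150.69.0/24, 30.150.70.0/24, 30.150.71.0/24


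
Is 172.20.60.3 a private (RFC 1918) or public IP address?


RFC 1918 private ranges:
  10.0.0.0/8 (10.0.0.0 - 10.255.255.255)
  172.16.0.0/12 (172.16.0.0 - 172.31.255.255)
  192.168.0.0/16 (192.168.0.0 - 192.168.255.255)
Private (in 172.16.0.0/12)


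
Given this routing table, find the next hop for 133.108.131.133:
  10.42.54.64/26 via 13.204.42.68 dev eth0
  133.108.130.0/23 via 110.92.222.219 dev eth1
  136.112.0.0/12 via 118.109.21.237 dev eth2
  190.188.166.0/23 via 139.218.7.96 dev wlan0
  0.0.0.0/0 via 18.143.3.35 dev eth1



Longest prefix match for 133.108.131.133:
  /26 10.42.54.64: no
  /23 133.108.130.0: MATCH
  /12 136.112.0.0: no
  /23 190.188.166.0: no
  /0 0.0.0.0: MATCH
Selected: next-hop 110.92.222.219 via eth1 (matched /23)


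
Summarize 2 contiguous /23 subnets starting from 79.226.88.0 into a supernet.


Original prefix: /23
Number of subnets: 2 = 2^1
New prefix = 23 - 1 = 22
Supernet: 79.226.88.0/22


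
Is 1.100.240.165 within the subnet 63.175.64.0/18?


Subnet network: 63.175.64.0
Test IP AND mask: 1.100.192.0
No, 1.100.240.165 is not in 63.175.64.0/18


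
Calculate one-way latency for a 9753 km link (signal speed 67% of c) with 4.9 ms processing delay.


Speed = 0.67 * 3e5 km/s = 201000 km/s
Propagation delay = 9753 / 201000 = 0.0485 s = 48.5224 ms
Processing delay = 4.9 ms
Total one-way latency = 53.4224 ms


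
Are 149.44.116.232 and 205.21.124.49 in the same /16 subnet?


Mask: 255.255.0.0
149.44.116.232 AND mask = 149.44.0.0
205.21.124.49 AND mask = 205.21.0.0
No, different subnets (149.44.0.0 vs 205.21.0.0)


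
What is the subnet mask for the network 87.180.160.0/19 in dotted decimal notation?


/19 means 19 network bits, 13 host bits
Binary: 11111111111111111110000000000000
Mask: 255.255.224.0


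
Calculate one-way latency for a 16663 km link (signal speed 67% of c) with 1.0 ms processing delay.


Speed = 0.67 * 3e5 km/s = 201000 km/s
Propagation delay = 16663 / 201000 = 0.0829 s = 82.9005 ms
Processing delay = 1.0 ms
Total one-way latency = 83.9005 ms


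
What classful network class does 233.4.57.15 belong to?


First octet: 233
Binary: 11101001
1110xxxx -> Class D (224-239)
Class D (multicast), default mask N/A


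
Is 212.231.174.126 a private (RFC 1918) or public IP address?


RFC 1918 private ranges:
  10.0.0.0/8 (10.0.0.0 - 10.255.255.255)
  172.16.0.0/12 (172.16.0.0 - 172.31.255.255)
  192.168.0.0/16 (192.168.0.0 - 192.168.255.255)
Public (not in any RFC 1918 range)


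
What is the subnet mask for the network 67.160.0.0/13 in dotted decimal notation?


/13 means 13 network bits, 19 host bits
Binary: 11111111111110000000000000000000
Mask: 255.248.0.0


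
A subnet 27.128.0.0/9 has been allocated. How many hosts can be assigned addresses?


Host bits = 32 - 9 = 23
Total addresses = 2^23 = 8388608
Usable = total - 2 (network and broadcast)
Usable hosts: 8388606


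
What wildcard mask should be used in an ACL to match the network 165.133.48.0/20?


Subnet mask: 255.255.240.0
Wildcard = 255.255.255.255 - subnet mask
255 - 255 = 0
255 - 255 = 0
255 - 240 = 15
255 - 0 = 255
Wildcard: 0.0.15.255


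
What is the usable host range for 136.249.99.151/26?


Network: 136.249.99.128
Broadcast: 136.249.99.191
First usable = network + 1
Last usable = broadcast - 1
Range: 136.249.99.129 to 136.249.99.190


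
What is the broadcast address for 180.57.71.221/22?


Network: 180.57.68.0/22
Host bits = 10
Set all host bits to 1:
Broadcast: 180.57.71.255


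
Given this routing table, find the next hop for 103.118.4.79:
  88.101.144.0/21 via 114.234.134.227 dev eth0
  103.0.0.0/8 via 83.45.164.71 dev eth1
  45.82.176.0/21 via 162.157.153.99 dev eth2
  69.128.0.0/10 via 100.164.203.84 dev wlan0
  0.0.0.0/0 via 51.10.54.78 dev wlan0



Longest prefix match for 103.118.4.79:
  /21 88.101.144.0: no
  /8 103.0.0.0: MATCH
  /21 45.82.176.0: no
  /10 69.128.0.0: no
  /0 0.0.0.0: MATCH
Selected: next-hop 83.45.164.71 via eth1 (matched /8)


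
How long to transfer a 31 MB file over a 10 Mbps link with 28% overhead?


Effective throughput = 10 * (1 - 28/100) = 7.2 Mbps
File size in Mb = 31 * 8 = 248 Mb
Time = 248 / 7.2
Time = 34.4444 seconds


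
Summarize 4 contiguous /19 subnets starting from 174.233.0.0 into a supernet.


Original prefix: /19
Number of subnets: 4 = 2^2
New prefix = 19 - 2 = 17
Supernet: 174.233.0.0/17


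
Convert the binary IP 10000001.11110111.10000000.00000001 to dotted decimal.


10000001 = 129
11110111 = 247
10000000 = 128
00000001 = 1
IP: 129.247.128.1


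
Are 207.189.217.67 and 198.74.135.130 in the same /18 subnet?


Mask: 255.255.192.0
207.189.217.67 AND mask = 207.189.192.0
198.74.135.130 AND mask = 198.74.128.0
No, different subnets (207.189.192.0 vs 198.74.128.0)


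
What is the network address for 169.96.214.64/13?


IP:   10101001.01100000.11010110.01000000
Mask: 11111111.11111000.00000000.00000000
AND operation:
Net:  10101001.01100000.00000000.00000000
Network: 169.96.0.0/13


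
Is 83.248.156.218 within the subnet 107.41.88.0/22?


Subnet network: 107.41.88.0
Test IP AND mask: 83.248.156.0
No, 83.248.156.218 is not in 107.41.88.0/22


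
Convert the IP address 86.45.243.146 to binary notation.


86 = 01010110
45 = 00101101
243 = 11110011
146 = 10010010
Binary: 01010110.00101101.11110011.10010010


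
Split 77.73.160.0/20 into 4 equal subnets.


New prefix = 20 + 2 = 22
Each subnet has 1024 addresses
  77.73.160.0/22
  77.73.164.0/22
  77.73.168.0/22
  77.73.172.0/22
Subnets: 77.73.160.0/22, 77.73.164.0/22, 77.73.168.0/22, 77.73.172.0/22


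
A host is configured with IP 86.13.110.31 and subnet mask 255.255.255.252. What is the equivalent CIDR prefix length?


Binary: 11111111.11111111.11111111.11111100
Count leading 1s
Prefix: /30


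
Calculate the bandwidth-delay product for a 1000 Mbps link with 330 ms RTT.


BDP = bandwidth * RTT
= 1000 Mbps * 330 ms
= 1000 * 1e6 * 330 / 1000 bits
= 330000000 bits
= 41250000 bytes
= 40283.2031 KB
BDP = 330000000 bits (41250000 bytes)


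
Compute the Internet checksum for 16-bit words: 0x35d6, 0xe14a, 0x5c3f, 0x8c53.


Sum all words (with carry folding):
+ 0x35d6 = 0x35d6
+ 0xe14a = 0x1721
+ 0x5c3f = 0x7360
+ 0x8c53 = 0xffb3
One's complement: ~0xffb3
Checksum = 0x004c


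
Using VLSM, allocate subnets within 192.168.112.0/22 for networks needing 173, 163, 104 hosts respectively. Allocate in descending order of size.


173 hosts -> /24 (254 usable): 192.168.112.0/24
163 hosts -> /24 (254 usable): 192.168.113.0/24
104 hosts -> /25 (126 usable): 192.168.114.0/25
Allocation: 192.168.112.0/24 (173 hosts, 254 usable); 192.168.113.0/24 (163 hosts, 254 usable); 192.168.114.0/25 (104 hosts, 126 usable)


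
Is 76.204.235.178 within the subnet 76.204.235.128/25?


Subnet network: 76.204.235.128
Test IP AND mask: 76.204.235.128
Yes, 76.204.235.178 is in 76.204.235.128/25


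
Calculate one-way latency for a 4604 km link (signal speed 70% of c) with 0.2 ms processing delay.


Speed = 0.7 * 3e5 km/s = 210000 km/s
Propagation delay = 4604 / 210000 = 0.0219 s = 21.9238 ms
Processing delay = 0.2 ms
Total one-way latency = 22.1238 ms


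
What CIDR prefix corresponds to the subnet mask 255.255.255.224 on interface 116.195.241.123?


Binary: 11111111.11111111.11111111.11100000
Count leading 1s
Prefix: /27


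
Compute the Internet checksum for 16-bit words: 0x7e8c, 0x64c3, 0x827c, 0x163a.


Sum all words (with carry folding):
+ 0x7e8c = 0x7e8c
+ 0x64c3 = 0xe34f
+ 0x827c = 0x65cc
+ 0x163a = 0x7c06
One's complement: ~0x7c06
Checksum = 0x83f9


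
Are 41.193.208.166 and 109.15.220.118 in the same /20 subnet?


Mask: 255.255.240.0
41.193.208.166 AND mask = 41.193.208.0
109.15.220.118 AND mask = 109.15.208.0
No, different subnets (41.193.208.0 vs 109.15.208.0)


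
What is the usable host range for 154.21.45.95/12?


Network: 154.16.0.0
Broadcast: 154.31.255.255
First usable = network + 1
Last usable = broadcast - 1
Range: 154.16.0.1 to 154.31.255.254


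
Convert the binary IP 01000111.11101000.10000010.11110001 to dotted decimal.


01000111 = 71
11101000 = 232
10000010 = 130
11110001 = 241
IP: 71.232.130.241


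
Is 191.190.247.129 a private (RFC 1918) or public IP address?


RFC 1918 private ranges:
  10.0.0.0/8 (10.0.0.0 - 10.255.255.255)
  172.16.0.0/12 (172.16.0.0 - 172.31.255.255)
  192.168.0.0/16 (192.168.0.0 - 192.168.255.255)
Public (not in any RFC 1918 range)


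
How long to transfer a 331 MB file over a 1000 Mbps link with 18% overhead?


Effective throughput = 1000 * (1 - 18/100) = 820.0 Mbps
File size in Mb = 331 * 8 = 2648 Mb
Time = 2648 / 820.0
Time = 3.2293 seconds


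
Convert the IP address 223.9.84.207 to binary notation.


223 = 11011111
9 = 00001001
84 = 01010100
207 = 11001111
Binary: 11011111.00001001.01010100.11001111


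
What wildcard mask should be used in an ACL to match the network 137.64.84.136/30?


Subnet mask: 255.255.255.252
Wildcard = 255.255.255.255 - subnet mask
255 - 255 = 0
255 - 255 = 0
255 - 255 = 0
255 - 252 = 3
Wildcard: 0.0.0.3


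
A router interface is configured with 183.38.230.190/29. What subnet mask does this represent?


/29 means 29 network bits, 3 host bits
Binary: 11111111111111111111111111111000
Mask: 255.255.255.248


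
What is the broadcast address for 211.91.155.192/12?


Network: 211.80.0.0/12
Host bits = 20
Set all host bits to 1:
Broadcast: 211.95.255.255


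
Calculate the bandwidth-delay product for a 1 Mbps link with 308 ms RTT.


BDP = bandwidth * RTT
= 1 Mbps * 308 ms
= 1 * 1e6 * 308 / 1000 bits
= 308000 bits
= 38500 bytes
= 37.5977 KB
BDP = 308000 bits (38500 bytes)


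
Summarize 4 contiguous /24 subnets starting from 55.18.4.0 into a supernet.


Original prefix: /24
Number of subnets: 4 = 2^2
New prefix = 24 - 2 = 22
Supernet: 55.18.4.0/22


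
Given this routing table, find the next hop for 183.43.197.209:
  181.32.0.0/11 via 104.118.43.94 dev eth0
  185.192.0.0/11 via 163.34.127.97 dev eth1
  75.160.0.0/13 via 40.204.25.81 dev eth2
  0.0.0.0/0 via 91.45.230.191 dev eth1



Longest prefix match for 183.43.197.209:
  /11 181.32.0.0: no
  /11 185.192.0.0: no
  /13 75.160.0.0: no
  /0 0.0.0.0: MATCH
Selected: next-hop 91.45.230.191 via eth1 (matched /0)


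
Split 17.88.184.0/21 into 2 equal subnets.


New prefix = 21 + 1 = 22
Each subnet has 1024 addresses
  17.88.184.0/22
  17.88.188.0/22
Subnets: 17.88.184.0/22, 17.88.188.0/22


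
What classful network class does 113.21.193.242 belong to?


First octet: 113
Binary: 01110001
0xxxxxxx -> Class A (1-126)
Class A, default mask 255.0.0.0 (/8)


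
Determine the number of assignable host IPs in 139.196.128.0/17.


Host bits = 32 - 17 = 15
Total addresses = 2^15 = 32768
Usable = total - 2 (network and broadcast)
Usable hosts: 32766


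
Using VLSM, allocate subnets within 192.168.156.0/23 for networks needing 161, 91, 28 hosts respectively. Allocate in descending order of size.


161 hosts -> /24 (254 usable): 192.168.156.0/24
91 hosts -> /25 (126 usable): 192.168.157.0/25
28 hosts -> /27 (30 usable): 192.168.157.128/27
Allocation: 192.168.156.0/24 (161 hosts, 254 usable); 192.168.157.0/25 (91 hosts, 126 usable); 192.168.157.128/27 (28 hosts, 30 usable)


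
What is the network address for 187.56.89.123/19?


IP:   10111011.00111000.01011001.01111011
Mask: 11111111.11111111.11100000.00000000
AND operation:
Net:  10111011.00111000.01000000.00000000
Network: 187.56.64.0/19
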